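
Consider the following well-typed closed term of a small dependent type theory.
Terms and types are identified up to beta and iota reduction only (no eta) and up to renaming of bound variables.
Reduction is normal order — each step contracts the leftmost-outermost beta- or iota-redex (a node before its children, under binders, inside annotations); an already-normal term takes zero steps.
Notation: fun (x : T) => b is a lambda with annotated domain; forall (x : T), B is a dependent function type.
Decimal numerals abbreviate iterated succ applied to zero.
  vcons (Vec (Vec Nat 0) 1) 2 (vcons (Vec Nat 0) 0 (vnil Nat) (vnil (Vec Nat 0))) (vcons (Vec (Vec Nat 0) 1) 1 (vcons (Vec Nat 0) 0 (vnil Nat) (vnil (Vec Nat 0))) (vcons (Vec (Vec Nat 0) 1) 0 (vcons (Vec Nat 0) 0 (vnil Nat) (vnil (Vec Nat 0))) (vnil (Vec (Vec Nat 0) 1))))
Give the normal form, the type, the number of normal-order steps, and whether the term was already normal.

normal form:
  vcons (Vec (Vec Nat 0) 1) 2 (vcons (Vec Nat 0) 0 (vnil Nat) (vnil (Vec Nat 0))) (vcons (Vec (Vec Nat 0) 1) 1 (vcons (Vec Nat 0) 0 (vnil Nat) (vnil (Vec Nat 0))) (vcons (Vec (Vec Nat 0) 1) 0 (vcons (Vec Nat 0) 0 (vnil Nat) (vnil (Vec Nat 0))) (vnil (Vec (Vec Nat 0) 1))))
the term's type:
  Vec (Vec (Vec Nat 0) 1) 3
steps to reach normal form (normal order): 0
already normal: yes


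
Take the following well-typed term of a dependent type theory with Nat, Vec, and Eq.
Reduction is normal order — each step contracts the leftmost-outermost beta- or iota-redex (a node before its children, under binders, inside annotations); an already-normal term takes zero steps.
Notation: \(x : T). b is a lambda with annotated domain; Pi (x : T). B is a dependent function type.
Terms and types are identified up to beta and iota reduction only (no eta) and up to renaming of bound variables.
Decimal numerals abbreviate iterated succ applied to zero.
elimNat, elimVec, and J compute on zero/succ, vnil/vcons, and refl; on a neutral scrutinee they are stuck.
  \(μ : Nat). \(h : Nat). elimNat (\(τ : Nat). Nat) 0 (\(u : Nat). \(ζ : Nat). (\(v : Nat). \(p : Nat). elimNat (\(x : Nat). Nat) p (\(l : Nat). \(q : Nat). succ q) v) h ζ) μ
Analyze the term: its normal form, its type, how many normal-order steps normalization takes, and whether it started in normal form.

resulting normal form:
  \(μ : Nat). \(h : Nat). elimNat (\(τ : Nat). Nat) 0 (\(u : Nat). \(ζ : Nat). elimNat (\(v : Nat). Nat) ζ (\(p : Nat). \(x : Nat). succ x) h) μ
type:
  Pi (μ : Nat). Pi (h : Nat). Nat
reduction steps (normal order): 2
term was already normal: no
first contracted redex: a beta-redex


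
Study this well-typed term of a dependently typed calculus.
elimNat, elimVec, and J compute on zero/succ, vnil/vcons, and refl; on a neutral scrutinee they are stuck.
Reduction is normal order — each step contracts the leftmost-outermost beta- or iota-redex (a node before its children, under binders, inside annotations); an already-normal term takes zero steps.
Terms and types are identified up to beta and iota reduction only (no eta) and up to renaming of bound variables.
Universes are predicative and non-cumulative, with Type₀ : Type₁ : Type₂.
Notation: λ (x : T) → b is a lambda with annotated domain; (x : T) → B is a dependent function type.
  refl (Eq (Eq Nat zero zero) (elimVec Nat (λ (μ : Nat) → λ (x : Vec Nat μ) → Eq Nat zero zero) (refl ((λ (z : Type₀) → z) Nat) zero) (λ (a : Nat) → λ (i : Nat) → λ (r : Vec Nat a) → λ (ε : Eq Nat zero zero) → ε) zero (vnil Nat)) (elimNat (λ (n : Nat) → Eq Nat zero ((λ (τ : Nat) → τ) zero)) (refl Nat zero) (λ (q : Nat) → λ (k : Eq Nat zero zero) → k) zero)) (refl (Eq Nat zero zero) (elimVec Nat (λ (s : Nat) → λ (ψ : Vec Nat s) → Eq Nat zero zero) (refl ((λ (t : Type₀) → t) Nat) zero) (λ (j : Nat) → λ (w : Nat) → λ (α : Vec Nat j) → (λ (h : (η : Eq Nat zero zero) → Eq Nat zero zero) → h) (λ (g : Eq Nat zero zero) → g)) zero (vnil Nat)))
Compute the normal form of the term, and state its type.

reduced normal form:
  refl (Eq (Eq Nat zero zero) (refl Nat zero) (refl Nat zero)) (refl (Eq Nat zero zero) (refl Nat zero))
type:
  Eq (Eq (Eq Nat zero zero) (refl Nat zero) (refl Nat zero)) (refl (Eq Nat zero zero) (refl Nat zero)) (refl (Eq Nat zero zero) (refl Nat zero))
observation: the leftmost-outermost redex is an elimVec iota-redex, and normalization takes 5 steps.


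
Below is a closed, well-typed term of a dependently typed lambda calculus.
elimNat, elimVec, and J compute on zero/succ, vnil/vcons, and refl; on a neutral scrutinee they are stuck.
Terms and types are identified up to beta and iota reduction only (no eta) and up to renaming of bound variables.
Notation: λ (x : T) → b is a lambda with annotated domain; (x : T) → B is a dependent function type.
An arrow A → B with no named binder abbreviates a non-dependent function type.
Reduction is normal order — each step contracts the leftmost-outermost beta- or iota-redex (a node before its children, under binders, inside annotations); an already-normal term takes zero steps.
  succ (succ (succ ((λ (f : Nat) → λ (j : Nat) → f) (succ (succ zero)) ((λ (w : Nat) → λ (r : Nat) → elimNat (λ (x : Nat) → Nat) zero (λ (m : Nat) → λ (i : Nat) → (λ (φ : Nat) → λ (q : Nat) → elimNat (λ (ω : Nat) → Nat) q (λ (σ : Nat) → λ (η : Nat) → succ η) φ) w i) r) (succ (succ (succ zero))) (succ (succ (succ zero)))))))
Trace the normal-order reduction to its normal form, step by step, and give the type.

normal-order reduction sequence:
  succ (succ (succ ((λ (f : Nat) → λ (j : Nat) → f) (succ (succ zero)) ((λ (w : Nat) → λ (r : Nat) → elimNat (λ (x : Nat) → Nat) zero (λ (m : Nat) → λ (i : Nat) → (λ (φ : Nat) → λ (q : Nat) → elimNat (λ (ω : Nat) → Nat) q (λ (σ : Nat) → λ (η : Nat) → succ η) φ) w i) r) (succ (succ (succ zero))) (succ (succ (succ zero)))))))
  ~> succ (succ (succ ((λ (f : Nat) → succ (succ zero)) ((λ (j : Nat) → λ (w : Nat) → elimNat (λ (r : Nat) → Nat) zero (λ (x : Nat) → λ (m : Nat) → (λ (i : Nat) → λ (φ : Nat) → elimNat (λ (q : Nat) → Nat) φ (λ (ω : Nat) → λ (σ : Nat) → succ σ) i) j m) w) (succ (succ (succ zero))) (succ (succ (succ zero)))))))
  ~> succ (succ (succ (succ (succ zero))))
the term's type:
  Nat


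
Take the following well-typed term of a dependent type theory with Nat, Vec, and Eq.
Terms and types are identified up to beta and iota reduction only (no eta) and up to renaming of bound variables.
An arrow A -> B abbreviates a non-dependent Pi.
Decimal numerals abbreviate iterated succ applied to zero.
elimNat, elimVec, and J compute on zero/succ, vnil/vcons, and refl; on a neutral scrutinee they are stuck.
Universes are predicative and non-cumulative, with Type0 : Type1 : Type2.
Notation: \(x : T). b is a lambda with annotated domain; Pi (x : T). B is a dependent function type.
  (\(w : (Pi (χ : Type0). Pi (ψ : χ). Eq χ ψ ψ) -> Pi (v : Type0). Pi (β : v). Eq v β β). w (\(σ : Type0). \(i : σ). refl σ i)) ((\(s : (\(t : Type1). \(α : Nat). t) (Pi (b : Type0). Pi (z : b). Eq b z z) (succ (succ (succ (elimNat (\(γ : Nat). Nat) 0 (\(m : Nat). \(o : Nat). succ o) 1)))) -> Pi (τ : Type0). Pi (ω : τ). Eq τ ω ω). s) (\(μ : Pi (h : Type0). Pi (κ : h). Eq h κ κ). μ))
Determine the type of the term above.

the term's type:
  Pi (w : Type0). Pi (χ : w). Eq w χ χ


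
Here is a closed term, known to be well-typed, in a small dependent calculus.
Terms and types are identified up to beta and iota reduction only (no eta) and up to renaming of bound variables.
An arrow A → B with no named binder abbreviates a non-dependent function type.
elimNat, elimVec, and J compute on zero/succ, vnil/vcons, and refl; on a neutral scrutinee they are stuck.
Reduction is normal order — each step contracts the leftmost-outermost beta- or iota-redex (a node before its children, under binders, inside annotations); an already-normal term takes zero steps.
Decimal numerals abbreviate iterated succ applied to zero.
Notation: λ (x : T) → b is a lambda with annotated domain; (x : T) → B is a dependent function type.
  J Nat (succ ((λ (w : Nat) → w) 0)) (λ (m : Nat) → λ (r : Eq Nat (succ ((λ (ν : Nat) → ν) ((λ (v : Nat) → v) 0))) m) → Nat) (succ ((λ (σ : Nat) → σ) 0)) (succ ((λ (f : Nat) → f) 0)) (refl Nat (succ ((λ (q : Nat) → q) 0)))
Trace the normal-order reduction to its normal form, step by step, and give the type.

normal-order reduction:
  J Nat (succ ((λ (w : Nat) → w) 0)) (λ (m : Nat) → λ (r : Eq Nat (succ ((λ (ν : Nat) → ν) ((λ (v : Nat) → v) 0))) m) → Nat) (succ ((λ (σ : Nat) → σ) 0)) (succ ((λ (f : Nat) → f) 0)) (refl Nat (succ ((λ (q : Nat) → q) 0)))
  ~> succ ((λ (w : Nat) → w) 0)
  ~> 1
the term's type:
  Nat


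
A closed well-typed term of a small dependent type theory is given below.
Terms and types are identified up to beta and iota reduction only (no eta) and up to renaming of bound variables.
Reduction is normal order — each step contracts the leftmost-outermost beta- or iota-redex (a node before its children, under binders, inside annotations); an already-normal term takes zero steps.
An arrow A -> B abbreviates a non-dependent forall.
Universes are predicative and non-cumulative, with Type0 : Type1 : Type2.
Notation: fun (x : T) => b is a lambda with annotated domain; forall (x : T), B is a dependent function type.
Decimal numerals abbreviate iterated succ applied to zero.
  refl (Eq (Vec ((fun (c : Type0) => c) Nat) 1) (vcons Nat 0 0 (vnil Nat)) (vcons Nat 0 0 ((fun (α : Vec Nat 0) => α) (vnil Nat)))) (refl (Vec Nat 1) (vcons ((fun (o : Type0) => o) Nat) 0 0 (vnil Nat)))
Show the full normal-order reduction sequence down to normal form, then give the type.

normal-order reduction sequence:
  refl (Eq (Vec ((fun (c : Type0) => c) Nat) 1) (vcons Nat 0 0 (vnil Nat)) (vcons Nat 0 0 ((fun (α : Vec Nat 0) => α) (vnil Nat)))) (refl (Vec Nat 1) (vcons ((fun (o : Type0) => o) Nat) 0 0 (vnil Nat)))
  ~> refl (Eq (Vec Nat 1) (vcons Nat 0 0 (vnil Nat)) (vcons Nat 0 0 ((fun (c : Vec Nat 0) => c) (vnil Nat)))) (refl (Vec Nat 1) (vcons ((fun (α : Type0) => α) Nat) 0 0 (vnil Nat)))
  ~> refl (Eq (Vec Nat 1) (vcons Nat 0 0 (vnil Nat)) (vcons Nat 0 0 (vnil Nat))) (refl (Vec Nat 1) (vcons ((fun (c : Type0) => c) Nat) 0 0 (vnil Nat)))
  ~> refl (Eq (Vec Nat 1) (vcons Nat 0 0 (vnil Nat)) (vcons Nat 0 0 (vnil Nat))) (refl (Vec Nat 1) (vcons Nat 0 0 (vnil Nat)))
type:
  Eq (Eq (Vec Nat 1) (vcons Nat 0 0 (vnil Nat)) (vcons Nat 0 0 (vnil Nat))) (refl (Vec Nat 1) (vcons Nat 0 0 (vnil Nat))) (refl (Vec Nat 1) (vcons Nat 0 0 (vnil Nat)))


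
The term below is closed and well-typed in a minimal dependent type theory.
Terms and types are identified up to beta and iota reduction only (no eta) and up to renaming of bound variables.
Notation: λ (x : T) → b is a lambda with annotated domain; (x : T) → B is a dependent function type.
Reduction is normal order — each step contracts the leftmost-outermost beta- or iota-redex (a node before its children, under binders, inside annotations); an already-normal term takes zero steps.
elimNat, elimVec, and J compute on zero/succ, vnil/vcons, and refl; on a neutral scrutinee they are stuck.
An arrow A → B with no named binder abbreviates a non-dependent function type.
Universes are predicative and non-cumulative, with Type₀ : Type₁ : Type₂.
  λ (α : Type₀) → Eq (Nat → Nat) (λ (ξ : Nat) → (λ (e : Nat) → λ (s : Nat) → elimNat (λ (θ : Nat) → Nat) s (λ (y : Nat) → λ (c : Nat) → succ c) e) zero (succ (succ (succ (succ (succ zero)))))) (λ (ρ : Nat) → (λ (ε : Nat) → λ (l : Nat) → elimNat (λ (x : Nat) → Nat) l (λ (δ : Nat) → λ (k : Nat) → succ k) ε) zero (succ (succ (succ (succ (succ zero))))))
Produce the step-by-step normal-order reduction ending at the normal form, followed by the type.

normal-order reduction sequence:
  λ (α : Type₀) → Eq (Nat → Nat) (λ (ξ : Nat) → (λ (e : Nat) → λ (s : Nat) → elimNat (λ (θ : Nat) → Nat) s (λ (y : Nat) → λ (c : Nat) → succ c) e) zero (succ (succ (succ (succ (succ zero)))))) (λ (ρ : Nat) → (λ (ε : Nat) → λ (l : Nat) → elimNat (λ (x : Nat) → Nat) l (λ (δ : Nat) → λ (k : Nat) → succ k) ε) zero (succ (succ (succ (succ (succ zero))))))
  ~> λ (α : Type₀) → Eq (Nat → Nat) (λ (ξ : Nat) → (λ (e : Nat) → elimNat (λ (s : Nat) → Nat) e (λ (θ : Nat) → λ (y : Nat) → succ y) zero) (succ (succ (succ (succ (succ zero)))))) (λ (c : Nat) → (λ (ρ : Nat) → λ (ε : Nat) → elimNat (λ (l : Nat) → Nat) ε (λ (x : Nat) → λ (δ : Nat) → succ δ) ρ) zero (succ (succ (succ (succ (succ zero))))))
  ~> λ (α : Type₀) → Eq (Nat → Nat) (λ (ξ : Nat) → elimNat (λ (e : Nat) → Nat) (succ (succ (succ (succ (succ zero))))) (λ (s : Nat) → λ (θ : Nat) → succ θ) zero) (λ (y : Nat) → (λ (c : Nat) → λ (ρ : Nat) → elimNat (λ (ε : Nat) → Nat) ρ (λ (l : Nat) → λ (x : Nat) → succ x) c) zero (succ (succ (succ (succ (succ zero))))))
  ~> λ (α : Type₀) → Eq (Nat → Nat) (λ (ξ : Nat) → succ (succ (succ (succ (succ zero))))) (λ (e : Nat) → (λ (s : Nat) → λ (θ : Nat) → elimNat (λ (y : Nat) → Nat) θ (λ (c : Nat) → λ (ρ : Nat) → succ ρ) s) zero (succ (succ (succ (succ (succ zero))))))
  ~> λ (α : Type₀) → Eq (Nat → Nat) (λ (ξ : Nat) → succ (succ (succ (succ (succ zero))))) (λ (e : Nat) → (λ (s : Nat) → elimNat (λ (θ : Nat) → Nat) s (λ (y : Nat) → λ (c : Nat) → succ c) zero) (succ (succ (succ (succ (succ zero))))))
  ~> λ (α : Type₀) → Eq (Nat → Nat) (λ (ξ : Nat) → succ (succ (succ (succ (succ zero))))) (λ (e : Nat) → elimNat (λ (s : Nat) → Nat) (succ (succ (succ (succ (succ zero))))) (λ (θ : Nat) → λ (y : Nat) → succ y) zero)
  ~> λ (α : Type₀) → Eq (Nat → Nat) (λ (ξ : Nat) → succ (succ (succ (succ (succ zero))))) (λ (e : Nat) → succ (succ (succ (succ (succ zero)))))
type:
  Type₀ → Type₀


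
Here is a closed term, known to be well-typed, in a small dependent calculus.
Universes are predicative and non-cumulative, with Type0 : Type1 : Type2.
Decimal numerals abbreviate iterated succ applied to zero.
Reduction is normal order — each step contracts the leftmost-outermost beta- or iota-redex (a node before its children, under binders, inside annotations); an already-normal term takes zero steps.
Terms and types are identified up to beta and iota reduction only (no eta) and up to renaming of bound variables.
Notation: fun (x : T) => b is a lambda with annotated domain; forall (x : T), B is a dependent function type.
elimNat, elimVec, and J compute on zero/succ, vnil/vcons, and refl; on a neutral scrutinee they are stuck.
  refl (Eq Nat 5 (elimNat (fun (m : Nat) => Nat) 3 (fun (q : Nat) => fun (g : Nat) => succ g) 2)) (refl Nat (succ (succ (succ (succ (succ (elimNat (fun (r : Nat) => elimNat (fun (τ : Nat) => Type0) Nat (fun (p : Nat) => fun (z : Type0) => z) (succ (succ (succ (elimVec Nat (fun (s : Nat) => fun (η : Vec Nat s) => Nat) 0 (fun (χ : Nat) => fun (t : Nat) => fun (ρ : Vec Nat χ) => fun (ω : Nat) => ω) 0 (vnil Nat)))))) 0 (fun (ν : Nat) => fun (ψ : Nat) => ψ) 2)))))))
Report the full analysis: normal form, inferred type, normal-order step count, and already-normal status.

normal form:
  refl (Eq Nat 5 5) (refl Nat 5)
inferred type:
  Eq (Eq Nat 5 5) (refl Nat 5) (refl Nat 5)
reduction steps (normal order): 14
started in normal form: no
first contracted redex: an elimNat iota-redex


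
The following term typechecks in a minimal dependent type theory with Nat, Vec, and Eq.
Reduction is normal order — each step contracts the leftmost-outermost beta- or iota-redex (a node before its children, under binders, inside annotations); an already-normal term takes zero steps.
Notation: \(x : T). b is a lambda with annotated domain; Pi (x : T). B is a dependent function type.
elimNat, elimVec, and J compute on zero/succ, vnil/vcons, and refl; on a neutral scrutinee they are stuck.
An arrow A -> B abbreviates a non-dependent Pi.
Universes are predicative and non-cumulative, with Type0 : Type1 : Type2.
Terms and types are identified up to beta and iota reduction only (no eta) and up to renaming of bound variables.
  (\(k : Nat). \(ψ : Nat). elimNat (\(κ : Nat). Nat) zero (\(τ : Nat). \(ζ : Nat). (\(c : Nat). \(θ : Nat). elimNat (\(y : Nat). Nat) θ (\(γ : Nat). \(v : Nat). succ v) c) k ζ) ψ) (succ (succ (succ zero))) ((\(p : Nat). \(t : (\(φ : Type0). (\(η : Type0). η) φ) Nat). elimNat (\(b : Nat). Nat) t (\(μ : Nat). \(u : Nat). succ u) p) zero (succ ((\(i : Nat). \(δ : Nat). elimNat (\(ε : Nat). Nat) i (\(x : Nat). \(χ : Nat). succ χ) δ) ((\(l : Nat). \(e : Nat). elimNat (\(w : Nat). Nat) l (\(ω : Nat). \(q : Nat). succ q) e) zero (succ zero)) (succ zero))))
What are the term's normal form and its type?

resulting normal form:
  succ (succ (succ (succ (succ (succ (succ (succ (succ zero))))))))
type:
  Nat


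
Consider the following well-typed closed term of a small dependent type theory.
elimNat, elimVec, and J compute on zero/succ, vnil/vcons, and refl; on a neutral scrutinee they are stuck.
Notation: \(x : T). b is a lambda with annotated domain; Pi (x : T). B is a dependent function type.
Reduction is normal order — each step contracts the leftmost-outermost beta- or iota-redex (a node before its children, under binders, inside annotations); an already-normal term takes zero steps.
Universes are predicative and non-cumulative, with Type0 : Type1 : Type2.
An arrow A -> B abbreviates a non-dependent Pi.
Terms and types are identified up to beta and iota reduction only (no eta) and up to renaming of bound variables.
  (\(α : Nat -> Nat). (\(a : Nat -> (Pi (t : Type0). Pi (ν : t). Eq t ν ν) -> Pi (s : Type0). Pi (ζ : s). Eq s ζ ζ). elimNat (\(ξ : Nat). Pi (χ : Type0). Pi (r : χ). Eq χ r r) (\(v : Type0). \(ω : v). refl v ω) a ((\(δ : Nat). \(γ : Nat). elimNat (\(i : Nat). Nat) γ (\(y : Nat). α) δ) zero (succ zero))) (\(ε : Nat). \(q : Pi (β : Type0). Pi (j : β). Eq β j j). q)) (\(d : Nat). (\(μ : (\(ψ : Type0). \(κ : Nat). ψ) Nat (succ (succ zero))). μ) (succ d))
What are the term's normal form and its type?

resulting normal form:
  \(α : Type0). \(a : α). refl α a
inferred type:
  Pi (α : Type0). Pi (a : α). Eq α a a
observation: the first redex contracted is a beta-redex; the normal form is reached in 9 normal-order steps.


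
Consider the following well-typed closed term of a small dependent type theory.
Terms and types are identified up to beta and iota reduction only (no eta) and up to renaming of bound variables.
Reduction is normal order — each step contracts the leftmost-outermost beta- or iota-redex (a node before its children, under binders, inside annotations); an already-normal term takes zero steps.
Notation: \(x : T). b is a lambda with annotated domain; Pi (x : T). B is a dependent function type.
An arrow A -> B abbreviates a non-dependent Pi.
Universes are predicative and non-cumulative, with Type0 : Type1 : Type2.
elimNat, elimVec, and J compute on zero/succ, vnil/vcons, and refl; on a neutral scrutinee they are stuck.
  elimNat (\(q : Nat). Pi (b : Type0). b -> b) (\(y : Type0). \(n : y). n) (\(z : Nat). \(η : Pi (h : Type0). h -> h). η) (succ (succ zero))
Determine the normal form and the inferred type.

resulting normal form:
  \(q : Type0). \(b : q). b
the term's type:
  Pi (q : Type0). q -> q
observation: normalization takes exactly 7 steps under the normal-order strategy.


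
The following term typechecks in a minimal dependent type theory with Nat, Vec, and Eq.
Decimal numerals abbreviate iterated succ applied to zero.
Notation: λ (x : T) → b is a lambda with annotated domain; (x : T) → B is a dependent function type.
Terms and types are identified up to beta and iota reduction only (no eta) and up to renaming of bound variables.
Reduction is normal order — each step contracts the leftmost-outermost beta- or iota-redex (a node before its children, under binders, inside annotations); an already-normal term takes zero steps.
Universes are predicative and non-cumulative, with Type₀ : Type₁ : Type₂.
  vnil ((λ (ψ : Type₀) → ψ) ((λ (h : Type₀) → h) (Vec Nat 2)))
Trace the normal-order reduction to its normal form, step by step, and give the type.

reduction (normal order):
  vnil ((λ (ψ : Type₀) → ψ) ((λ (h : Type₀) → h) (Vec Nat 2)))
  ~> vnil ((λ (ψ : Type₀) → ψ) (Vec Nat 2))
  ~> vnil (Vec Nat 2)
inferred type:
  Vec (Vec Nat 2) 0


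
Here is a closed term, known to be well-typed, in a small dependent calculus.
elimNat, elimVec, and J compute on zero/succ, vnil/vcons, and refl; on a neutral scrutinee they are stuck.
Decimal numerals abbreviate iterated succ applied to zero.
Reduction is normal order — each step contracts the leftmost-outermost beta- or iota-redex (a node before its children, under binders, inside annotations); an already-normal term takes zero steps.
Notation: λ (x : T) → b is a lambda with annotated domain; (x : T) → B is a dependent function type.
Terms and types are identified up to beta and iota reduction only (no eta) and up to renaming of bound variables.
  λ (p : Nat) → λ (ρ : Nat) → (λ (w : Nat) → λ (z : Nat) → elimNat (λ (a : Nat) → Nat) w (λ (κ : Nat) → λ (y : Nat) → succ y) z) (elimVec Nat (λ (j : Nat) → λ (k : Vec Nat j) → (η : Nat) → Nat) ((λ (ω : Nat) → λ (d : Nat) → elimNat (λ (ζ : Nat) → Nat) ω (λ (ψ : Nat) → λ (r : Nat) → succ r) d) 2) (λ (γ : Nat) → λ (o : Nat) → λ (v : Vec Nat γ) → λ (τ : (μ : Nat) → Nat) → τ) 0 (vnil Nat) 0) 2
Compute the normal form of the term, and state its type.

resulting normal form:
  λ (p : Nat) → λ (ρ : Nat) → 4
the term's type:
  (p : Nat) → (ρ : Nat) → Nat


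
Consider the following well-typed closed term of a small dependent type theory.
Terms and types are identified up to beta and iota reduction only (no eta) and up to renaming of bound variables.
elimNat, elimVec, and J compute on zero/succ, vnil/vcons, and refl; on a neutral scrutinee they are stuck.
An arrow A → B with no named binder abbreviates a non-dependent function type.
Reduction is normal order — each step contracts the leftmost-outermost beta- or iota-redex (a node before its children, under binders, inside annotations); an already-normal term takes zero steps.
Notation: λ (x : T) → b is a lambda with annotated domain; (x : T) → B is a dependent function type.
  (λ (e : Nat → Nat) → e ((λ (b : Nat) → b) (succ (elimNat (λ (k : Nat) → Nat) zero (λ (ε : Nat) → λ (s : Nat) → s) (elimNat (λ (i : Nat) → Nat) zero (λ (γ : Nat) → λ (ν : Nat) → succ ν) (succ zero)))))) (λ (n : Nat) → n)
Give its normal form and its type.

normal form:
  succ zero
inferred type:
  Nat
observation: the first redex contracted is a beta-redex; the normal form is reached in 11 normal-order steps.


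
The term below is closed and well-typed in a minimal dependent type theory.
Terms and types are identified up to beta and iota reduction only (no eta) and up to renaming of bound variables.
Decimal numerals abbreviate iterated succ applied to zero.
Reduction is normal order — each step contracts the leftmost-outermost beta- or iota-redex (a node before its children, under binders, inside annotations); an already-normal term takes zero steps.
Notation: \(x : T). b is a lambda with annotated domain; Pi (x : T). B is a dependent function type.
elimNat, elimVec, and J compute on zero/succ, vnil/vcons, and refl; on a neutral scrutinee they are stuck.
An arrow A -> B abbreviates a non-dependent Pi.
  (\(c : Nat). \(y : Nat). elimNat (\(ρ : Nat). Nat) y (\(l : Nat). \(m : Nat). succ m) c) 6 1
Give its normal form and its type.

normal form:
  7
type:
  Nat


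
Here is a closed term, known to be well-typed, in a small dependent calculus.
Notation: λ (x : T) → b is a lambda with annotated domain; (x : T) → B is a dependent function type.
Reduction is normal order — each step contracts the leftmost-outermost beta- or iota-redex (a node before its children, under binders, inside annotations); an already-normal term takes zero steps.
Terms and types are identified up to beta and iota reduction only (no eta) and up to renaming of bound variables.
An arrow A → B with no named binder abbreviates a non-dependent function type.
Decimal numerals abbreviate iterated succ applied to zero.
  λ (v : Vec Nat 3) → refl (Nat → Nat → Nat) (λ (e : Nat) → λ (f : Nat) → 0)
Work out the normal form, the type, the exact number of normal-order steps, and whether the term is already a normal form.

normal form:
  λ (v : Vec Nat 3) → refl (Nat → Nat → Nat) (λ (e : Nat) → λ (f : Nat) → 0)
type:
  Vec Nat 3 → Eq (Nat → Nat → Nat) (λ (v : Nat) → λ (e : Nat) → 0) (λ (f : Nat) → λ (g : Nat) → 0)
normal-order step count: 0
started in normal form: yes


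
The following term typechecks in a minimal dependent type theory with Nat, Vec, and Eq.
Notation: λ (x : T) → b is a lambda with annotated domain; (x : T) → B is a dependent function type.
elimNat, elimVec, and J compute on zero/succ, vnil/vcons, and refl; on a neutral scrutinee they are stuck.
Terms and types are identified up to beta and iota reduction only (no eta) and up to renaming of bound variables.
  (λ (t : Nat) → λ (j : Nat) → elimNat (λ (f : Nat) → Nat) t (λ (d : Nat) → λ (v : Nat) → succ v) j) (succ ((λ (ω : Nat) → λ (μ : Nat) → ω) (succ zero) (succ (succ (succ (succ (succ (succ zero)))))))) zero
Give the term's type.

inferred type:
  Nat


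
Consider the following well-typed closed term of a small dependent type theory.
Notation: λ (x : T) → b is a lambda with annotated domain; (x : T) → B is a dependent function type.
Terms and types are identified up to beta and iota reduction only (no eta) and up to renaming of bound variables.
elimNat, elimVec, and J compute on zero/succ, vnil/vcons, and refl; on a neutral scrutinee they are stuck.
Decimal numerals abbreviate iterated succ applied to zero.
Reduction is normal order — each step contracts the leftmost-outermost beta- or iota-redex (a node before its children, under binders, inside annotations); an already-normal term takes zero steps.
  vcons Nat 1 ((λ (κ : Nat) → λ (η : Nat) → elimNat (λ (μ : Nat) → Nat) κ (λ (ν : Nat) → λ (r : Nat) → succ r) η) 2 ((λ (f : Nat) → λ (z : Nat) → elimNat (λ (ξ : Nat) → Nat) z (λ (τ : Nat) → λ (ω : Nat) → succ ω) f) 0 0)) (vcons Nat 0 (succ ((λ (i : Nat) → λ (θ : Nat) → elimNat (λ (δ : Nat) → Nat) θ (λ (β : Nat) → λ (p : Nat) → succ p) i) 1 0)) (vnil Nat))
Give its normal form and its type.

resulting normal form:
  vcons Nat 1 2 (vcons Nat 0 2 (vnil Nat))
inferred type:
  Vec Nat 2


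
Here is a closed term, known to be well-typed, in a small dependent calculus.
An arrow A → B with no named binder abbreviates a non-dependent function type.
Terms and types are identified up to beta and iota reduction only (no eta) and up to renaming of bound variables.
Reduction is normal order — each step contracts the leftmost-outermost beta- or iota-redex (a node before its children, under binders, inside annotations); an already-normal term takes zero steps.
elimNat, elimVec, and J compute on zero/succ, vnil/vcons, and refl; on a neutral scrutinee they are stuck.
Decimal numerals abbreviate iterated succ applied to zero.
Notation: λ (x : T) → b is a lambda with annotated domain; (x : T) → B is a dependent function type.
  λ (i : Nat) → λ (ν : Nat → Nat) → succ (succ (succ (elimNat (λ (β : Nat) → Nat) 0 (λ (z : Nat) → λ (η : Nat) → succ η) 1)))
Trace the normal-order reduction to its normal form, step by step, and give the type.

reduction (normal order):
  λ (i : Nat) → λ (ν : Nat → Nat) → succ (succ (succ (elimNat (λ (β : Nat) → Nat) 0 (λ (z : Nat) → λ (η : Nat) → succ η) 1)))
  ~> λ (i : Nat) → λ (ν : Nat → Nat) → succ (succ (succ ((λ (β : Nat) → λ (z : Nat) → succ z) 0 (elimNat (λ (η : Nat) → Nat) 0 (λ (γ : Nat) → λ (ε : Nat) → succ ε) 0))))
  ~> λ (i : Nat) → λ (ν : Nat → Nat) → succ (succ (succ ((λ (β : Nat) → succ β) (elimNat (λ (z : Nat) → Nat) 0 (λ (η : Nat) → λ (γ : Nat) → succ γ) 0))))
  ~> λ (i : Nat) → λ (ν : Nat → Nat) → succ (succ (succ (succ (elimNat (λ (β : Nat) → Nat) 0 (λ (z : Nat) → λ (η : Nat) → succ η) 0))))
  ~> λ (i : Nat) → λ (ν : Nat → Nat) → 4
the term's type:
  Nat → (Nat → Nat) → Nat


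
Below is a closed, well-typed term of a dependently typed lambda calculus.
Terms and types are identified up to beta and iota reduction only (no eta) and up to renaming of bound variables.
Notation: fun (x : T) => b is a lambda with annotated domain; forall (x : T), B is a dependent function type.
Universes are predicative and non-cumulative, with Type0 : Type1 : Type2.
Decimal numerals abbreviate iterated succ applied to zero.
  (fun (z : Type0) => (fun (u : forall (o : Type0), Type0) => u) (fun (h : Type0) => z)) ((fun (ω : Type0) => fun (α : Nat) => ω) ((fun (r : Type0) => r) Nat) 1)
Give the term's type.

type:
  forall (z : Type0), Type0


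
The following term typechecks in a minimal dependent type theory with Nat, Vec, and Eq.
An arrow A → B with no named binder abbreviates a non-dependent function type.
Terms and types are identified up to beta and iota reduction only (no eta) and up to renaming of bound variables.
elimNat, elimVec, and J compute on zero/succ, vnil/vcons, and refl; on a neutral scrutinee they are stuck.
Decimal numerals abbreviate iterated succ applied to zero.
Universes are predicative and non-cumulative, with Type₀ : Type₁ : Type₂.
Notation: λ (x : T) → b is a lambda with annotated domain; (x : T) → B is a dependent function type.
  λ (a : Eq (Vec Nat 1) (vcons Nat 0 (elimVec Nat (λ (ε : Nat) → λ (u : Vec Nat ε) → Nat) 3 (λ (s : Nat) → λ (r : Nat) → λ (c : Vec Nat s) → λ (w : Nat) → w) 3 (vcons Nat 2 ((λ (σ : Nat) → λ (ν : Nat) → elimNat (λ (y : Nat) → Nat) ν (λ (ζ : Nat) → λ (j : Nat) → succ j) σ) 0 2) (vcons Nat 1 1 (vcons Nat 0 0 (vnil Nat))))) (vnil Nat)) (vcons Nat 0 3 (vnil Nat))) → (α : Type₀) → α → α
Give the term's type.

inferred type:
  Eq (Vec Nat 1) (vcons Nat 0 3 (vnil Nat)) (vcons Nat 0 3 (vnil Nat)) → Type₁


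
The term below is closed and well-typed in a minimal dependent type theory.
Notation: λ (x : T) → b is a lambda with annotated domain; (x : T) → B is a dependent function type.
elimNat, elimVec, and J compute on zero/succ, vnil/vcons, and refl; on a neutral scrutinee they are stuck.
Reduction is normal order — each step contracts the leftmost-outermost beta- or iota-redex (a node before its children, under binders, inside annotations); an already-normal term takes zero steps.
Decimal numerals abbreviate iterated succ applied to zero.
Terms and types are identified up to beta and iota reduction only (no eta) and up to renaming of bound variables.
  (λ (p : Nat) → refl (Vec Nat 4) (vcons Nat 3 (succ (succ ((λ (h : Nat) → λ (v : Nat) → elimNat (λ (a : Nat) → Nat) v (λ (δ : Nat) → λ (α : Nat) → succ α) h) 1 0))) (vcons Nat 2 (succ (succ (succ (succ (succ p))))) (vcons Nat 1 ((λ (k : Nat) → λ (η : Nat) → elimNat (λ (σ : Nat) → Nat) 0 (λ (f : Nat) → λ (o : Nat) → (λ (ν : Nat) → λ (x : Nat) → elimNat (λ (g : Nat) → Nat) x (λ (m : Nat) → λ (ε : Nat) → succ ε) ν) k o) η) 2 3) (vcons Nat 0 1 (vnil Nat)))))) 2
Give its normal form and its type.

reduced normal form:
  refl (Vec Nat 4) (vcons Nat 3 3 (vcons Nat 2 7 (vcons Nat 1 6 (vcons Nat 0 1 (vnil Nat)))))
type:
  Eq (Vec Nat 4) (vcons Nat 3 3 (vcons Nat 2 7 (vcons Nat 1 6 (vcons Nat 0 1 (vnil Nat))))) (vcons Nat 3 3 (vcons Nat 2 7 (vcons Nat 1 6 (vcons Nat 0 1 (vnil Nat)))))


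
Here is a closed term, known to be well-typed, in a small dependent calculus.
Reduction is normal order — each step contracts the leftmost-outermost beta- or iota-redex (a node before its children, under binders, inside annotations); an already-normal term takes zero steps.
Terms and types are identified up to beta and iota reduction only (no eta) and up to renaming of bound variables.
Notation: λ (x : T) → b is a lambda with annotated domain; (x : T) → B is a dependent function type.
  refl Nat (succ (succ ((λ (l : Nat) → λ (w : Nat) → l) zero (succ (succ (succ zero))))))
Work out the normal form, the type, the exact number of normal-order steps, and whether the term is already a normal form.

reduced normal form:
  refl Nat (succ (succ zero))
type:
  Eq Nat (succ (succ zero)) (succ (succ zero))
steps to reach normal form (normal order): 2
term was already normal: no
first redex: a beta-redex


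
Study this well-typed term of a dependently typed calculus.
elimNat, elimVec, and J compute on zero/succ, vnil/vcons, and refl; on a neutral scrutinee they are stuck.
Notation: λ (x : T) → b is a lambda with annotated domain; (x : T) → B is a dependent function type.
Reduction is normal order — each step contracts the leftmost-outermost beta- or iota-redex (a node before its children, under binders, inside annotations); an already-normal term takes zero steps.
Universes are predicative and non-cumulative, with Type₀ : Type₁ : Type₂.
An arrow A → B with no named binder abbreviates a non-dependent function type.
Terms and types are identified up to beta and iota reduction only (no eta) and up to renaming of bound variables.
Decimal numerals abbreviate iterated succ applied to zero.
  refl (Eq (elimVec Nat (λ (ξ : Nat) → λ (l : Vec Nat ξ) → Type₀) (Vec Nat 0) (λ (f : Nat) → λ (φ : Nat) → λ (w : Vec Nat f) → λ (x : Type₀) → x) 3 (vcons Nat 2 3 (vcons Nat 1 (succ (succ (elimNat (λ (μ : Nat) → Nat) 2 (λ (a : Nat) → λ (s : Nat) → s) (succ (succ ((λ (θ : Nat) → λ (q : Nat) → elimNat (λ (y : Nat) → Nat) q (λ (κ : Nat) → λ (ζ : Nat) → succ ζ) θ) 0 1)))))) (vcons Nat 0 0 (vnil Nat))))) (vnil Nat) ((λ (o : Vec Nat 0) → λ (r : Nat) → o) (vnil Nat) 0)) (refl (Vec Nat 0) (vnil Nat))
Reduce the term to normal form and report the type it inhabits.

normal form:
  refl (Eq (Vec Nat 0) (vnil Nat) (vnil Nat)) (refl (Vec Nat 0) (vnil Nat))
the term's type:
  Eq (Eq (Vec Nat 0) (vnil Nat) (vnil Nat)) (refl (Vec Nat 0) (vnil Nat)) (refl (Vec Nat 0) (vnil Nat))


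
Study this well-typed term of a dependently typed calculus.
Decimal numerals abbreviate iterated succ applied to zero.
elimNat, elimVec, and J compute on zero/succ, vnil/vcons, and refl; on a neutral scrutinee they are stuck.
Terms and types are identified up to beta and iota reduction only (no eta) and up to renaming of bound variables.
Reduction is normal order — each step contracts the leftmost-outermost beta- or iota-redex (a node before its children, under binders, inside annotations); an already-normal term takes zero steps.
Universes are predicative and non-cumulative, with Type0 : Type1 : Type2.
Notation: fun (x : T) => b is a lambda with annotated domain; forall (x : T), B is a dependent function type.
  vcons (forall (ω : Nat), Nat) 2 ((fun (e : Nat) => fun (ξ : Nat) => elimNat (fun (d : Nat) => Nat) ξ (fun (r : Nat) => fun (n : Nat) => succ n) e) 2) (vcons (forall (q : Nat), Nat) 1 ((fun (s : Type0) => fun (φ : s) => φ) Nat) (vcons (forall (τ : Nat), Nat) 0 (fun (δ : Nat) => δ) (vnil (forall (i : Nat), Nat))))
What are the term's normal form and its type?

resulting normal form:
  vcons (forall (ω : Nat), Nat) 2 (fun (e : Nat) => succ (succ e)) (vcons (forall (ξ : Nat), Nat) 1 (fun (d : Nat) => d) (vcons (forall (r : Nat), Nat) 0 (fun (n : Nat) => n) (vnil (forall (q : Nat), Nat))))
the term's type:
  Vec (forall (ω : Nat), Nat) 3
observation: contracting a beta-redex first, the term normalizes in 9 steps.


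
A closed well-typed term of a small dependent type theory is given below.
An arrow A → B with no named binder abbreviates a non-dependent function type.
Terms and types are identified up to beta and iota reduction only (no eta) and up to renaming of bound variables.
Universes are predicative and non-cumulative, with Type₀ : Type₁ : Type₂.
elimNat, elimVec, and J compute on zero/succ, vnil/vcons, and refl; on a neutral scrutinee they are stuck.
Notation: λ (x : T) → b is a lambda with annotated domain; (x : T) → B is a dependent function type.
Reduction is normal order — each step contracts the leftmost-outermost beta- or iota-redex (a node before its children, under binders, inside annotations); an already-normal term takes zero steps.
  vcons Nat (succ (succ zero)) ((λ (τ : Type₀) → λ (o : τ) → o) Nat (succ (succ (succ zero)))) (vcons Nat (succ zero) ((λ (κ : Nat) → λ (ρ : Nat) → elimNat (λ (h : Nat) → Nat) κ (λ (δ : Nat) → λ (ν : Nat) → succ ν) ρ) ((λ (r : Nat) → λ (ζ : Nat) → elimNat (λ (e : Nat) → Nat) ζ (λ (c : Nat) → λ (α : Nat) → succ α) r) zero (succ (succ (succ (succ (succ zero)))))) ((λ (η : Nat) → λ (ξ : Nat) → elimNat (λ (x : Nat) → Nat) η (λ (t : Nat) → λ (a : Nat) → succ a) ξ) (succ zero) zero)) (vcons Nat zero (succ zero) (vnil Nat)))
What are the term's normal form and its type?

resulting normal form:
  vcons Nat (succ (succ zero)) (succ (succ (succ zero))) (vcons Nat (succ zero) (succ (succ (succ (succ (succ (succ zero)))))) (vcons Nat zero (succ zero) (vnil Nat)))
the term's type:
  Vec Nat (succ (succ (succ zero)))


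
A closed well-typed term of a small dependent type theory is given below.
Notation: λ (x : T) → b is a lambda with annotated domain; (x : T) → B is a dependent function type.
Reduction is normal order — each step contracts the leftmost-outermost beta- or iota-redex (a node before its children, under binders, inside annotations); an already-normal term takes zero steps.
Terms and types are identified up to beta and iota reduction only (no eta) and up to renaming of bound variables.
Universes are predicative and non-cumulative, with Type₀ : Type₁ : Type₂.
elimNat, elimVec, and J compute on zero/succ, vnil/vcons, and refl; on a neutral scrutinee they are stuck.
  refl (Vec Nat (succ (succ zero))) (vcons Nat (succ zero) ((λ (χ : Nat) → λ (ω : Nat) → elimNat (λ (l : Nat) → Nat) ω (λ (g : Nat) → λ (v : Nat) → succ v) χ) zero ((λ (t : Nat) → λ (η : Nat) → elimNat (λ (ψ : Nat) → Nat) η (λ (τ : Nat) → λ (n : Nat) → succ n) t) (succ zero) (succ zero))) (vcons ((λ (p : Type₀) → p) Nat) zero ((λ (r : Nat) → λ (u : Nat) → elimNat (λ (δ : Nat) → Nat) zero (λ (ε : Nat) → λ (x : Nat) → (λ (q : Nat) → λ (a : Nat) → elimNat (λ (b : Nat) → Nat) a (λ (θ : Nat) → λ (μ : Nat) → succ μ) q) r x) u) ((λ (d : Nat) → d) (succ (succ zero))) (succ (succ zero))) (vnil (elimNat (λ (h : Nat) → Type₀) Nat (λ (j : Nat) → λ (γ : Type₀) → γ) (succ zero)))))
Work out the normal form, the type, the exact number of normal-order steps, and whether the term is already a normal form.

resulting normal form:
  refl (Vec Nat (succ (succ zero))) (vcons Nat (succ zero) (succ (succ zero)) (vcons Nat zero (succ (succ (succ (succ zero)))) (vnil Nat)))
the term's type:
  Eq (Vec Nat (succ (succ zero))) (vcons Nat (succ zero) (succ (succ zero)) (vcons Nat zero (succ (succ (succ (succ zero)))) (vnil Nat))) (vcons Nat (succ zero) (succ (succ zero)) (vcons Nat zero (succ (succ (succ (succ zero)))) (vnil Nat)))
steps to reach normal form (normal order): 43
started in normal form: no
first contracted redex: a beta-redex


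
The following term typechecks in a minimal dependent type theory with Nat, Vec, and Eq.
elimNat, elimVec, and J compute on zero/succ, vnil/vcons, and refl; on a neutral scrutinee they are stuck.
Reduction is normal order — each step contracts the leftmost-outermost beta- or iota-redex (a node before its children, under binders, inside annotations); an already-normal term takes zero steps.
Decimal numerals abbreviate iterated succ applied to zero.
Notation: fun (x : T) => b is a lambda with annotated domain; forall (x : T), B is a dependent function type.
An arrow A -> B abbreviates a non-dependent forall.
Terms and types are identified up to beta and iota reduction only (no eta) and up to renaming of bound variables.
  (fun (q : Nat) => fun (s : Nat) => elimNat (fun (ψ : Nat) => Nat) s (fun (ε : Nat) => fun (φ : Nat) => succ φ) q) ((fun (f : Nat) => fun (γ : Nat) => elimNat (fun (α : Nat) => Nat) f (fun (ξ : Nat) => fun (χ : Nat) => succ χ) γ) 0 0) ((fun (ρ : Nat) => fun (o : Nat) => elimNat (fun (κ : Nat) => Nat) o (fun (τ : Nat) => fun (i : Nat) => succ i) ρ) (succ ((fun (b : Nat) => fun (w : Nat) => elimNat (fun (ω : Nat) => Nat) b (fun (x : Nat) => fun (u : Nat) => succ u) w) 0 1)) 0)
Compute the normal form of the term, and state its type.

reduced normal form:
  2
the term's type:
  Nat
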